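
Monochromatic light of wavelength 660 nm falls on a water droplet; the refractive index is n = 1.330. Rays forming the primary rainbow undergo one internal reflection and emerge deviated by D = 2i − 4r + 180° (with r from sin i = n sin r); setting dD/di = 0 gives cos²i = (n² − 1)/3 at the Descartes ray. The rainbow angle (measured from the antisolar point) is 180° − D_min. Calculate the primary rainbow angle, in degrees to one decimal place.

42.5°

cos²i = (1.76890 − 1)/3 = 0.25630; i = arccos(0.50626) = 59.585°.
sin r = sin 59.585°/1.330 = 0.64841; r = 40.422°.
D_min = 2·59.585° − 4·40.422° + 180° = 137.484°.
Rainbow angle = 180° − D_min = 42.516°.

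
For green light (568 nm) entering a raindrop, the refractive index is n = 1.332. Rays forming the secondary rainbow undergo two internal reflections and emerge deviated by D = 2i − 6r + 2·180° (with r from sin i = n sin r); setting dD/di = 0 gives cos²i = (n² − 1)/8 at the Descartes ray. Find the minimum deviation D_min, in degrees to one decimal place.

cos²i = (1.77422 − 1)/8 = 0.09678; i = arccos(0.31109) = 71.875°.
sin r = sin 71.875°/1.332 = 0.71350; r = 45.520°.
D_min = 2·71.875° − 6·45.520° + 360° = 230.628°.

230.6°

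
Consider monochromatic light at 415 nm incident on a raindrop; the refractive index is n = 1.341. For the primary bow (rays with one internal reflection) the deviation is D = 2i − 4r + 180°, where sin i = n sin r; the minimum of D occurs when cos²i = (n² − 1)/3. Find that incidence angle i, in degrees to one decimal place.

58.9°

cos²i = (1.341² − 1)/3 = (1.79828 − 1)/3 = 0.26609.
cos i = 0.51584, so i = 58.946°.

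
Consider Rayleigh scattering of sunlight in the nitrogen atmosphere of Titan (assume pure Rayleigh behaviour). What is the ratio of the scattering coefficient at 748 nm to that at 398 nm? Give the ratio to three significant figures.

0.0802

Rayleigh scattering ∝ λ⁻⁴, so the ratio of coefficients is the inverse fourth power of the wavelength ratio.
σ(748)/σ(398) = (398/748)⁴ = (0.5321)⁴ = 0.08015.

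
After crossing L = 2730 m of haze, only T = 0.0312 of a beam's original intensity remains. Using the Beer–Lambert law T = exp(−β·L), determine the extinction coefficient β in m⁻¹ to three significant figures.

0.00127 m⁻¹

Beer–Lambert: T = exp(−βL) ⇒ β = −ln(T)/L = −ln(0.0312)/2730 = 3.4673/2730 = 0.00127 m⁻¹.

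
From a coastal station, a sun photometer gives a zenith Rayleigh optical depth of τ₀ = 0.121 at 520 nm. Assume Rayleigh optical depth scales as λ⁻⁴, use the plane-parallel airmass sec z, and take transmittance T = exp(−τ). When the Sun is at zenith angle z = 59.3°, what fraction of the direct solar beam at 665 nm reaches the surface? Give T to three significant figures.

0.915

sec 59.3° = 1.9587.
τ = 0.121 × (520/665)⁴ × 1.9587 = 0.121 × 0.3739 × 1.9587 = 0.0886.
T = exp(−0.0886) = 0.9152.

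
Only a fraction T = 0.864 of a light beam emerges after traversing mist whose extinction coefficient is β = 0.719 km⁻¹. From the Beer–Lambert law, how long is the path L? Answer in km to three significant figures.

0.203 km

Beer–Lambert: T = exp(−βL) ⇒ L = −ln(T)/β = −ln(0.864)/0.719 = 0.1462/0.719 = 0.2033 km.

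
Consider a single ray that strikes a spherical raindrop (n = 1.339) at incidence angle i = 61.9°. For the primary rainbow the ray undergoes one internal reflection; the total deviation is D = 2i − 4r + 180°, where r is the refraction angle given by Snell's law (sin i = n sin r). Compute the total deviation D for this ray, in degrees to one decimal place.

sin r = sin 61.9° / 1.339 = 0.8821/1.339 = 0.6588; r = 41.21°.
D = 2·61.9° − 4·41.21° + 180° = 123.80° − 164.83° + 180° = 138.97°.

139.0°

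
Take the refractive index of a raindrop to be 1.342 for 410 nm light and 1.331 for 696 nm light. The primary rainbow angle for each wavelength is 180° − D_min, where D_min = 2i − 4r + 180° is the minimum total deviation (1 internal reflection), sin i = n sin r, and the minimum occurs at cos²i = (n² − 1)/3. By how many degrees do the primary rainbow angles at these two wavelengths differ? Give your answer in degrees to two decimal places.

At 410 nm (n = 1.342): cos²i = 0.26699 → i = 58.888°, r = 39.641°, D_min = 139.213°, rainbow angle = 40.787°.
At 696 nm (n = 1.331): cos²i = 0.25719 → i = 59.527°, r = 40.356°, D_min = 137.630°, rainbow angle = 42.370°.
Angular width = |40.787° − 42.370°| = 1.583°.

1.58°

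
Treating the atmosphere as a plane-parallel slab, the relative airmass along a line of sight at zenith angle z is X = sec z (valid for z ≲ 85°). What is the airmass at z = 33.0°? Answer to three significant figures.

X = sec z = 1/cos 33.0° = 1/0.8387 = 1.1924.

1.19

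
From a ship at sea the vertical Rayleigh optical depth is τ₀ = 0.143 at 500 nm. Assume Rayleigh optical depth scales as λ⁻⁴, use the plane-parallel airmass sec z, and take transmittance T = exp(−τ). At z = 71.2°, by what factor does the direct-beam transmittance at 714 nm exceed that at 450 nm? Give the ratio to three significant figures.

1.77

Airmass: sec 71.2° = 3.1030.
τ(714 nm) = 0.143 × (500/714)⁴ × 3.1030 = 0.143 × 0.2405 × 3.1030 = 0.1067.
τ(450 nm) = 0.143 × (500/450)⁴ × 3.1030 = 0.143 × 1.5242 × 3.1030 = 0.6763.
T(714)/T(450) = exp(τ_B − τ_A) = exp(0.5696) = 1.7676.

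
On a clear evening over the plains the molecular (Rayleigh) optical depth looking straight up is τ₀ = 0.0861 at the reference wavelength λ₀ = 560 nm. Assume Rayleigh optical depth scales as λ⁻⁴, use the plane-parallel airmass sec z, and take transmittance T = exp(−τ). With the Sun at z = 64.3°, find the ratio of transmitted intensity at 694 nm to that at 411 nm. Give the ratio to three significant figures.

Airmass: sec 64.3° = 2.3060.
τ(694 nm) = 0.0861 × (560/694)⁴ × 2.3060 = 0.0861 × 0.4239 × 2.3060 = 0.0842.
τ(411 nm) = 0.0861 × (560/411)⁴ × 2.3060 = 0.0861 × 3.4466 × 2.3060 = 0.6843.
T(694)/T(411) = exp(τ_B − τ_A) = exp(0.6001) = 1.8223.

1.82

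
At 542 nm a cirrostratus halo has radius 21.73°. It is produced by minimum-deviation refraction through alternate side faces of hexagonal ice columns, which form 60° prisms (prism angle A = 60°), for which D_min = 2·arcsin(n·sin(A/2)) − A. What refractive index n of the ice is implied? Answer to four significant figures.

1.309

Rearranging: n = sin((D_min + A)/2) / sin(A/2).
(D_min + A)/2 = (21.73° + 60°)/2 = 40.865°.
n = sin 40.865° / sin 30° = 0.6543 / 0.5000 = 1.3086.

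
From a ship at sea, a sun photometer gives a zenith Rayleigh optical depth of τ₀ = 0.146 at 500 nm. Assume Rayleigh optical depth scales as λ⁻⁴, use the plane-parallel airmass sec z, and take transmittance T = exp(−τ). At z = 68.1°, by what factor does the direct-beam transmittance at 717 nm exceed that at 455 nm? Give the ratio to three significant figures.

Airmass: sec 68.1° = 2.6811.
τ(717 nm) = 0.146 × (500/717)⁴ × 2.6811 = 0.146 × 0.2365 × 2.6811 = 0.0926.
τ(455 nm) = 0.146 × (500/455)⁴ × 2.6811 = 0.146 × 1.4583 × 2.6811 = 0.5708.
T(717)/T(455) = exp(τ_B − τ_A) = exp(0.4782) = 1.6132.

1.61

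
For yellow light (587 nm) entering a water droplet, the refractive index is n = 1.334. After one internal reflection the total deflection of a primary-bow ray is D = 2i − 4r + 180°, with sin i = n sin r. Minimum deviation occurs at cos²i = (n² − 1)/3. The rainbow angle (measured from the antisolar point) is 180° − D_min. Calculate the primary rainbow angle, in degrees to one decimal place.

cos²i = (1.77956 − 1)/3 = 0.25985; i = arccos(0.50976) = 59.352°.
sin r = sin 59.352°/1.334 = 0.64492; r = 40.159°.
D_min = 2·59.352° − 4·40.159° + 180° = 138.067°.
Rainbow angle = 180° − D_min = 41.933°.

41.9°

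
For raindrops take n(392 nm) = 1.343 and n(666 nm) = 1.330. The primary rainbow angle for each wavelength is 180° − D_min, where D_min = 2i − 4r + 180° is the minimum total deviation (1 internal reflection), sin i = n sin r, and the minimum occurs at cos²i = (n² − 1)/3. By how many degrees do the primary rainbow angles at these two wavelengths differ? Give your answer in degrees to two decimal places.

At 392 nm (n = 1.343): cos²i = 0.26788 → i = 58.830°, r = 39.577°, D_min = 139.354°, rainbow angle = 40.646°.
At 666 nm (n = 1.330): cos²i = 0.25630 → i = 59.585°, r = 40.422°, D_min = 137.484°, rainbow angle = 42.516°.
Angular width = |40.646° − 42.516°| = 1.871°.

1.87°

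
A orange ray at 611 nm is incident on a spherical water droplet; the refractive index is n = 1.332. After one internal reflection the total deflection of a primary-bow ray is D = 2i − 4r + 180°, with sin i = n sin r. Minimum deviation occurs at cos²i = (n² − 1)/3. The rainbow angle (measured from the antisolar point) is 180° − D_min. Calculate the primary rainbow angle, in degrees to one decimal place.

42.2°

cos²i = (1.77422 − 1)/3 = 0.25807; i = arccos(0.50801) = 59.469°.
sin r = sin 59.469°/1.332 = 0.64666; r = 40.290°.
D_min = 2·59.469° − 4·40.290° + 180° = 137.776°.
Rainbow angle = 180° − D_min = 42.224°.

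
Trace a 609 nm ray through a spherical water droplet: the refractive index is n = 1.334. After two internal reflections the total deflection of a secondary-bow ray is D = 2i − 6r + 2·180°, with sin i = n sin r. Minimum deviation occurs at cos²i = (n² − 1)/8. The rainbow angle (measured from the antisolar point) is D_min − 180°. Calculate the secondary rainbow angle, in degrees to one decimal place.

cos²i = (1.77956 − 1)/8 = 0.09744; i = arccos(0.31216) = 71.810°.
sin r = sin 71.810°/1.334 = 0.71217; r = 45.411°.
D_min = 2·71.810° − 6·45.411° + 360° = 231.153°.
Rainbow angle = D_min − 180° = 51.153°.

51.2°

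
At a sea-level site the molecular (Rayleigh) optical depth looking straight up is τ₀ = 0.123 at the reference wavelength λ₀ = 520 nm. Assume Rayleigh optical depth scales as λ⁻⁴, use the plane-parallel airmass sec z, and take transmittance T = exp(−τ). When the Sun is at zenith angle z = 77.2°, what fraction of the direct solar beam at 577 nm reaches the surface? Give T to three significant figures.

sec 77.2° = 4.5137.
τ = 0.123 × (520/577)⁴ × 4.5137 = 0.123 × 0.6596 × 4.5137 = 0.3662.
T = exp(−0.3662) = 0.6933.

0.693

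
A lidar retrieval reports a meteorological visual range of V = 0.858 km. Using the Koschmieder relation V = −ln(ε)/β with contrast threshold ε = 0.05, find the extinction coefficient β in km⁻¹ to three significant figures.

β = −ln(0.05) / V = 2.996 / 0.858 = 3.4915 km⁻¹.

3.49 km⁻¹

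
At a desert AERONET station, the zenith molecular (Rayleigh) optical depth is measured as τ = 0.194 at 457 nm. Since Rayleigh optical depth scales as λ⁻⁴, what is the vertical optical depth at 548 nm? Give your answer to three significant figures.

τ(548 nm) = τ(457 nm) × (457/548)⁴ = 0.194 × (0.8339)⁴ = 0.194 × 0.4837 = 0.0938.

0.0938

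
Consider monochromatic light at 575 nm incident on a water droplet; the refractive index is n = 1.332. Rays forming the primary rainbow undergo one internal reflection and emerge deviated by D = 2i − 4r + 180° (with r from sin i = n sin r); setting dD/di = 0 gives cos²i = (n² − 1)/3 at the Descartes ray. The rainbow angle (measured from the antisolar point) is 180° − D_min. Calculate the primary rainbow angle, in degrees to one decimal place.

42.2°

cos²i = (1.77422 − 1)/3 = 0.25807; i = arccos(0.50801) = 59.469°.
sin r = sin 59.469°/1.332 = 0.64666; r = 40.290°.
D_min = 2·59.469° − 4·40.290° + 180° = 137.776°.
Rainbow angle = 180° − D_min = 42.224°.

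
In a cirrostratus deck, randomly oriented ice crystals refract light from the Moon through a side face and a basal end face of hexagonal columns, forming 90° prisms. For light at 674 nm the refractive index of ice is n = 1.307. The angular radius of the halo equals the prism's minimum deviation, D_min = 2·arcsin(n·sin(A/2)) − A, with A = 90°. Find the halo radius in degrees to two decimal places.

n·sin(A/2) = 1.307 × sin 45° = 1.307 × 0.7071 = 0.9242.
D_min = 2·arcsin(0.9242) − 90° = 2 × 67.546° − 90° = 45.093°.

45.09°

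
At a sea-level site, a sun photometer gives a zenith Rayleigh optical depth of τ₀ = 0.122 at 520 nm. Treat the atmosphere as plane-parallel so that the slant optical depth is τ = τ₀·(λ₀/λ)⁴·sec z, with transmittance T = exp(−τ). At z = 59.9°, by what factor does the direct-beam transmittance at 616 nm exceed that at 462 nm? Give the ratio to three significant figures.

Airmass: sec 59.9° = 1.9940.
τ(616 nm) = 0.122 × (520/616)⁴ × 1.9940 = 0.122 × 0.5078 × 1.9940 = 0.1235.
τ(462 nm) = 0.122 × (520/462)⁴ × 1.9940 = 0.122 × 1.6049 × 1.9940 = 0.3904.
T(616)/T(462) = exp(τ_B − τ_A) = exp(0.2669) = 1.3059.

1.31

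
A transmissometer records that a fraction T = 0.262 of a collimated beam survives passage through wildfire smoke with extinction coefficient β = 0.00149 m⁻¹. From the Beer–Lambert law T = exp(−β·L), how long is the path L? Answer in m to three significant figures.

Beer–Lambert: T = exp(−βL) ⇒ L = −ln(T)/β = −ln(0.262)/0.00149 = 1.3394/0.00149 = 898.9 m.

899 m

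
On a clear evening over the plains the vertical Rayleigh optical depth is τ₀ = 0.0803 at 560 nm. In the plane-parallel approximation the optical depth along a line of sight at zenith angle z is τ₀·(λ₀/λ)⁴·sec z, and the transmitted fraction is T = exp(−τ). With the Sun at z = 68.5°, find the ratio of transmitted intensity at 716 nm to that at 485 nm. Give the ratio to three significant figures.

1.36

Airmass: sec 68.5° = 2.7285.
τ(716 nm) = 0.0803 × (560/716)⁴ × 2.7285 = 0.0803 × 0.3742 × 2.7285 = 0.0820.
τ(485 nm) = 0.0803 × (560/485)⁴ × 2.7285 = 0.0803 × 1.7774 × 2.7285 = 0.3894.
T(716)/T(485) = exp(τ_B − τ_A) = exp(0.3074) = 1.3599.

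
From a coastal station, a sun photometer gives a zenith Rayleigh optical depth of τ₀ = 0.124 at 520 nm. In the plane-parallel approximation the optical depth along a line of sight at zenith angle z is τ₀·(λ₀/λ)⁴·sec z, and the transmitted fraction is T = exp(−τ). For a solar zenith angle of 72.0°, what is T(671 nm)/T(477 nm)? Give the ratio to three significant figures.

1.53

Airmass: sec 72.0° = 3.2361.
τ(671 nm) = 0.124 × (520/671)⁴ × 3.2361 = 0.124 × 0.3607 × 3.2361 = 0.1447.
τ(477 nm) = 0.124 × (520/477)⁴ × 3.2361 = 0.124 × 1.4123 × 3.2361 = 0.5667.
T(671)/T(477) = exp(τ_B − τ_A) = exp(0.4220) = 1.5250.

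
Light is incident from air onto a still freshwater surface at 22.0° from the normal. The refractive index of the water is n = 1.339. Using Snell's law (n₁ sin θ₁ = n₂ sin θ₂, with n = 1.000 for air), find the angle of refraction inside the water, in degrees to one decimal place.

Snell: sin θ_r = sin θ_i / n = sin 22.0° / 1.339 = 0.3746 / 1.339 = 0.2798.
θ_r = arcsin(0.2798) = 16.25°.

16.2°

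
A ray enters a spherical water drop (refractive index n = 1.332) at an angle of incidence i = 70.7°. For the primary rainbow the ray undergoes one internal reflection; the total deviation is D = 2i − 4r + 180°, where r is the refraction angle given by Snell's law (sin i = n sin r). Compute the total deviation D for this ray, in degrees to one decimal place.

sin r = sin 70.7° / 1.332 = 0.9438/1.332 = 0.7086; r = 45.12°.
D = 2·70.7° − 4·45.12° + 180° = 141.40° − 180.47° + 180° = 140.93°.

140.9°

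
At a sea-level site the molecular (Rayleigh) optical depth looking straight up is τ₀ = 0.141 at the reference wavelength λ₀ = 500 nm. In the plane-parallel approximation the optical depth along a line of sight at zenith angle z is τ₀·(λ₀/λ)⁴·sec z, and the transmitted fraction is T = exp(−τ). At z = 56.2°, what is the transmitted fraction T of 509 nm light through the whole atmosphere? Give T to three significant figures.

sec 56.2° = 1.7976.
τ = 0.141 × (500/509)⁴ × 1.7976 = 0.141 × 0.9311 × 1.7976 = 0.2360.
T = exp(−0.2360) = 0.7898.

0.790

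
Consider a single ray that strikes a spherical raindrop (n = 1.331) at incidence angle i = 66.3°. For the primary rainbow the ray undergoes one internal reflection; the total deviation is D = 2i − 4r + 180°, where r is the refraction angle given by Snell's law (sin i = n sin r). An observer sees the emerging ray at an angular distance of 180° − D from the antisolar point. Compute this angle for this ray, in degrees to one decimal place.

sin r = sin 66.3° / 1.331 = 0.9157/1.331 = 0.6880; r = 43.47°.
D = 2·66.3° − 4·43.47° + 180° = 132.60° − 173.87° + 180° = 138.73°.
Angle from antisolar point = 180° − D = 41.27°.

41.3°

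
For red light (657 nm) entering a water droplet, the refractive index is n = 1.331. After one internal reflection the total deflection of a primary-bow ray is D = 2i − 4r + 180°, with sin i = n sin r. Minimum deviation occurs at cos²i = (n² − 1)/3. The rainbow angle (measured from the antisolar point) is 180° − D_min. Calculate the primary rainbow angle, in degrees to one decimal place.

cos²i = (1.77156 − 1)/3 = 0.25719; i = arccos(0.50714) = 59.527°.
sin r = sin 59.527°/1.331 = 0.64753; r = 40.356°.
D_min = 2·59.527° − 4·40.356° + 180° = 137.630°.
Rainbow angle = 180° − D_min = 42.370°.

42.4°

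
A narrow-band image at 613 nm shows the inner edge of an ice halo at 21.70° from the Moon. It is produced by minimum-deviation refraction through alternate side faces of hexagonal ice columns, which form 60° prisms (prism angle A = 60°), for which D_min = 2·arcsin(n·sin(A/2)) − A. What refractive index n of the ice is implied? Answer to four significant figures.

1.308

Rearranging: n = sin((D_min + A)/2) / sin(A/2).
(D_min + A)/2 = (21.70° + 60°)/2 = 40.850°.
n = sin 40.850° / sin 30° = 0.6541 / 0.5000 = 1.3082.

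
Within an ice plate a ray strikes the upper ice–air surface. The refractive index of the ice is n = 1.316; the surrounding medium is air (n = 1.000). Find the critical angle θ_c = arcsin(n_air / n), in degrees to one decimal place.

49.5°

sin θ_c = n_air / n = 1.000 / 1.316 = 0.7599.
θ_c = arcsin(0.7599) = 49.45°.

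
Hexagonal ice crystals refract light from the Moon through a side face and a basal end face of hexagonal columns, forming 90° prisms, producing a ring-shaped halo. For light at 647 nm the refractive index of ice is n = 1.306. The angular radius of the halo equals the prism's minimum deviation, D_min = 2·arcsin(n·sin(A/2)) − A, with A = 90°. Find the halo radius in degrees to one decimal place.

44.9°

n·sin(A/2) = 1.306 × sin 45° = 1.306 × 0.7071 = 0.9235.
D_min = 2·arcsin(0.9235) − 90° = 2 × 67.440° − 90° = 44.881°.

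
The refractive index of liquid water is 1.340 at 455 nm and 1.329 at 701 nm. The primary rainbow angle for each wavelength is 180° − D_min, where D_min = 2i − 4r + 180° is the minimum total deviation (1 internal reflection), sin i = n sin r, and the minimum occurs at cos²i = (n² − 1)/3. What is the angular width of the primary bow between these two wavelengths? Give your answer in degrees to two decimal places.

At 455 nm (n = 1.340): cos²i = 0.26520 → i = 59.004°, r = 39.770°, D_min = 138.929°, rainbow angle = 41.071°.
At 701 nm (n = 1.329): cos²i = 0.25541 → i = 59.643°, r = 40.487°, D_min = 137.337°, rainbow angle = 42.663°.
Angular width = |41.071° − 42.663°| = 1.592°.

1.59°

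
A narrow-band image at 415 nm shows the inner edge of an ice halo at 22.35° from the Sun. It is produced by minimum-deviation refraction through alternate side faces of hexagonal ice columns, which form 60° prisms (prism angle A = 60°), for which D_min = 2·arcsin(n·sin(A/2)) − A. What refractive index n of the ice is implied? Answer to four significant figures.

Rearranging: n = sin((D_min + A)/2) / sin(A/2).
(D_min + A)/2 = (22.35° + 60°)/2 = 41.175°.
n = sin 41.175° / sin 30° = 0.6584 / 0.5000 = 1.3167.

1.317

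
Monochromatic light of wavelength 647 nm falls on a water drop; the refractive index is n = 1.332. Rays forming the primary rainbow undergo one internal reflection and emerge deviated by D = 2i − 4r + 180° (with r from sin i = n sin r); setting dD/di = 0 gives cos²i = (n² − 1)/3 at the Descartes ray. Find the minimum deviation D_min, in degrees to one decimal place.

137.8°

cos²i = (1.77422 − 1)/3 = 0.25807; i = arccos(0.50801) = 59.469°.
sin r = sin 59.469°/1.332 = 0.64666; r = 40.290°.
D_min = 2·59.469° − 4·40.290° + 180° = 137.776°.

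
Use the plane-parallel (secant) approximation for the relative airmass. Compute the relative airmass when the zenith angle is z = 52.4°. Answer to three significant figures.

1.64

X = sec z = 1/cos 52.4° = 1/0.6101 = 1.6390.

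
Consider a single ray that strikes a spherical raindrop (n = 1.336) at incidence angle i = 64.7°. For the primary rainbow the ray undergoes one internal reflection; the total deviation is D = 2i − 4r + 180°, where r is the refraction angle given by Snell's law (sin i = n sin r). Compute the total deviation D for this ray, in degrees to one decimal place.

sin r = sin 64.7° / 1.336 = 0.9041/1.336 = 0.6767; r = 42.59°.
D = 2·64.7° − 4·42.59° + 180° = 129.40° − 170.35° + 180° = 139.05°.

139.1°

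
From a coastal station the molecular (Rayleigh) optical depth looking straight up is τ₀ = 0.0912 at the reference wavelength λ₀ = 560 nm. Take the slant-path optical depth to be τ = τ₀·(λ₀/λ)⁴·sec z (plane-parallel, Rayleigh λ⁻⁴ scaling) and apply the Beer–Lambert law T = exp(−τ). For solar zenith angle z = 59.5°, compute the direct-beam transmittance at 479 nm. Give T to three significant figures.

sec 59.5° = 1.9703.
τ = 0.0912 × (560/479)⁴ × 1.9703 = 0.0912 × 1.8681 × 1.9703 = 0.3357.
T = exp(−0.3357) = 0.7148.

0.715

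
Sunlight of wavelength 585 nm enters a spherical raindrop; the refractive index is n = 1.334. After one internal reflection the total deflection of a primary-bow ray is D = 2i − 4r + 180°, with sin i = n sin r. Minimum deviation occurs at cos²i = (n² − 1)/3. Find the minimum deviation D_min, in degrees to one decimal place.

cos²i = (1.77956 − 1)/3 = 0.25985; i = arccos(0.50976) = 59.352°.
sin r = sin 59.352°/1.334 = 0.64492; r = 40.159°.
D_min = 2·59.352° − 4·40.159° + 180° = 138.067°.

138.1°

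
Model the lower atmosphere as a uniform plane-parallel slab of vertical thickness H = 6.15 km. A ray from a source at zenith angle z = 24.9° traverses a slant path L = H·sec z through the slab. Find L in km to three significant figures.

6.78 km

sec z = 1/cos 24.9° = 1.1025.
L = 6.15 × 1.1025 = 6.780 km.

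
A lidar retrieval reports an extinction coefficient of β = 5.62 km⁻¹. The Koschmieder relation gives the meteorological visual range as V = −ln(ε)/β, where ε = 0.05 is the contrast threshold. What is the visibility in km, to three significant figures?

0.533 km

V = −ln(0.05) / 5.62 = 2.996 / 5.62 = 0.5330 km.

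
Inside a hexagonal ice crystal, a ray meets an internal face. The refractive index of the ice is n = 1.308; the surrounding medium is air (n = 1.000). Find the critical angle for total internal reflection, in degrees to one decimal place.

49.9°

sin θ_c = n_air / n = 1.000 / 1.308 = 0.7645.
θ_c = arcsin(0.7645) = 49.86°.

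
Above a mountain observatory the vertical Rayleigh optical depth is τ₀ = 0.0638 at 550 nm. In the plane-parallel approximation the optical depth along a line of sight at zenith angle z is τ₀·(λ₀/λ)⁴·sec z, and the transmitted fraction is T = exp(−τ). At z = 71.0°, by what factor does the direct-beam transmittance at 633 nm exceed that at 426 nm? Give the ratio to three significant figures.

1.54

Airmass: sec 71.0° = 3.0716.
τ(633 nm) = 0.0638 × (550/633)⁴ × 3.0716 = 0.0638 × 0.5699 × 3.0716 = 0.1117.
τ(426 nm) = 0.0638 × (550/426)⁴ × 3.0716 = 0.0638 × 2.7785 × 3.0716 = 0.5445.
T(633)/T(426) = exp(τ_B − τ_A) = exp(0.4328) = 1.5416.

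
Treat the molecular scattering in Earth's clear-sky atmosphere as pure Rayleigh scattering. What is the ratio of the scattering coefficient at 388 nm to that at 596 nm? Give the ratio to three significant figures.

5.57

Rayleigh scattering ∝ λ⁻⁴, so the ratio of coefficients is the inverse fourth power of the wavelength ratio.
σ(388)/σ(596) = (596/388)⁴ = (1.5361)⁴ = 5.567.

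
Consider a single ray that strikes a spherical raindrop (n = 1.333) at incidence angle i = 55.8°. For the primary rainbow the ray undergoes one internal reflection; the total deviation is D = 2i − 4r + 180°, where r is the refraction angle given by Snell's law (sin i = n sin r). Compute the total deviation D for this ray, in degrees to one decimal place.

138.2°

sin r = sin 55.8° / 1.333 = 0.8271/1.333 = 0.6205; r = 38.35°.
D = 2·55.8° − 4·38.35° + 180° = 111.60° − 153.40° + 180° = 138.20°.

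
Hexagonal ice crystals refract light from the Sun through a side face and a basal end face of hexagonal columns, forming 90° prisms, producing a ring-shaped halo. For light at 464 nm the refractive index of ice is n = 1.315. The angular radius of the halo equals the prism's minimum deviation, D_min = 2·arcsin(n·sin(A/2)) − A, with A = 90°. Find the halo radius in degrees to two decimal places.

46.82°

n·sin(A/2) = 1.315 × sin 45° = 1.315 × 0.7071 = 0.9298.
D_min = 2·arcsin(0.9298) − 90° = 2 × 68.411° − 90° = 46.821°.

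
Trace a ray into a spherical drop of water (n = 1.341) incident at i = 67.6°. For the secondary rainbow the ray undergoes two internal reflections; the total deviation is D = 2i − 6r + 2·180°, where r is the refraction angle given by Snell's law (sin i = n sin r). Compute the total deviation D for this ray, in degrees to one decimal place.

233.7°

sin r = sin 67.6° / 1.341 = 0.9245/1.341 = 0.6894; r = 43.59°.
D = 2·67.6° − 6·43.59° + 2·180° = 135.20° − 261.52° + 360° = 233.68°.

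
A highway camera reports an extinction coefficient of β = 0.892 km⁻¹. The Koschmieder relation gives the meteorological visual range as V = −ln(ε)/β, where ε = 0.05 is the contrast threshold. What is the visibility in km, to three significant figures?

V = −ln(0.05) / 0.892 = 2.996 / 0.892 = 3.3584 km.

3.36 km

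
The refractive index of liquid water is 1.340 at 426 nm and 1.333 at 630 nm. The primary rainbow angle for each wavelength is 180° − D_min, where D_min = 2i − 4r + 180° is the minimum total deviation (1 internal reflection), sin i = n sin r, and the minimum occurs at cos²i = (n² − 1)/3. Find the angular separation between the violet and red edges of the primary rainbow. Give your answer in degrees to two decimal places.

1.01°

At 426 nm (n = 1.340): cos²i = 0.26520 → i = 59.004°, r = 39.770°, D_min = 138.929°, rainbow angle = 41.071°.
At 630 nm (n = 1.333): cos²i = 0.25896 → i = 59.410°, r = 40.225°, D_min = 137.922°, rainbow angle = 42.078°.
Angular width = |41.071° − 42.078°| = 1.007°.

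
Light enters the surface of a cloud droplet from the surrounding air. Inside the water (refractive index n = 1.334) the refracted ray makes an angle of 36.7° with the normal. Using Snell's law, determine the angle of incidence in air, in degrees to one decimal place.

Snell: sin θ_i = n · sin θ_r = 1.334 × sin 36.7° = 1.334 × 0.5976 = 0.7972.
θ_i = arcsin(0.7972) = 52.87°.

52.9°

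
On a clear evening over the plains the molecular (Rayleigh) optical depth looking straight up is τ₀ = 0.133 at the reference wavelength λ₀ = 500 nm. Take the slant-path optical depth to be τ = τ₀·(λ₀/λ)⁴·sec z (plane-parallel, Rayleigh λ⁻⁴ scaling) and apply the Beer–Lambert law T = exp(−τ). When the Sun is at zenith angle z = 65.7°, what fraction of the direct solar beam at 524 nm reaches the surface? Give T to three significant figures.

sec 65.7° = 2.4300.
τ = 0.133 × (500/524)⁴ × 2.4300 = 0.133 × 0.8290 × 2.4300 = 0.2679.
T = exp(−0.2679) = 0.7650.

0.765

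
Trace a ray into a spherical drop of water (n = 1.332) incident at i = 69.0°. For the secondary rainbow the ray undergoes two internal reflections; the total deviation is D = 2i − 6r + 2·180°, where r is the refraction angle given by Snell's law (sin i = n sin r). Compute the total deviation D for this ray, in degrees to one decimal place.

231.0°

sin r = sin 69.0° / 1.332 = 0.9336/1.332 = 0.7009; r = 44.50°.
D = 2·69.0° − 6·44.50° + 2·180° = 138.00° − 266.99° + 360° = 231.01°.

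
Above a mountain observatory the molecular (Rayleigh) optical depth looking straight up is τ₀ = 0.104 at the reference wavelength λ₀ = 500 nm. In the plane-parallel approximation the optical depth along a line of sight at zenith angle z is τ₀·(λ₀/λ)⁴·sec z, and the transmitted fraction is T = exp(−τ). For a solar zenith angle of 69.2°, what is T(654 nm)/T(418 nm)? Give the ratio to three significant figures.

1.65

Airmass: sec 69.2° = 2.8161.
τ(654 nm) = 0.104 × (500/654)⁴ × 2.8161 = 0.104 × 0.3416 × 2.8161 = 0.1001.
τ(418 nm) = 0.104 × (500/418)⁴ × 2.8161 = 0.104 × 2.0473 × 2.8161 = 0.5996.
T(654)/T(418) = exp(τ_B − τ_A) = exp(0.4995) = 1.6479.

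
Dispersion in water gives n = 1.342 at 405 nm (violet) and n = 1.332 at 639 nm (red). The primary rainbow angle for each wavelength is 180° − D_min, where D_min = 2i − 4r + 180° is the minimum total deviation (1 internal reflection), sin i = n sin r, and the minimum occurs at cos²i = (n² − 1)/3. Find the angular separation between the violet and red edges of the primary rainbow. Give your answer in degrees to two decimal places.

1.44°

At 405 nm (n = 1.342): cos²i = 0.26699 → i = 58.888°, r = 39.641°, D_min = 139.213°, rainbow angle = 40.787°.
At 639 nm (n = 1.332): cos²i = 0.25807 → i = 59.469°, r = 40.290°, D_min = 137.776°, rainbow angle = 42.224°.
Angular width = |40.787° − 42.224°| = 1.437°.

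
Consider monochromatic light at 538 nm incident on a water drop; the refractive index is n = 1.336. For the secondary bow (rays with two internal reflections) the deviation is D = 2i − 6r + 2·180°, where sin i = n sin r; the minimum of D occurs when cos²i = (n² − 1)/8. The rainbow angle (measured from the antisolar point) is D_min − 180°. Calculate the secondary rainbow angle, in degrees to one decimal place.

51.7°

cos²i = (1.78490 − 1)/8 = 0.09811; i = arccos(0.31323) = 71.746°.
sin r = sin 71.746°/1.336 = 0.71084; r = 45.303°.
D_min = 2·71.746° − 6·45.303° + 360° = 231.674°.
Rainbow angle = D_min − 180° = 51.674°.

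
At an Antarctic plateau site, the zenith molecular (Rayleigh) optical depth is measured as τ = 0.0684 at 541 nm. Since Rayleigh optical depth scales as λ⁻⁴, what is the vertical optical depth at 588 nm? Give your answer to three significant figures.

τ(588 nm) = τ(541 nm) × (541/588)⁴ = 0.0684 × (0.9201)⁴ = 0.0684 × 0.7166 = 0.0490.

0.0490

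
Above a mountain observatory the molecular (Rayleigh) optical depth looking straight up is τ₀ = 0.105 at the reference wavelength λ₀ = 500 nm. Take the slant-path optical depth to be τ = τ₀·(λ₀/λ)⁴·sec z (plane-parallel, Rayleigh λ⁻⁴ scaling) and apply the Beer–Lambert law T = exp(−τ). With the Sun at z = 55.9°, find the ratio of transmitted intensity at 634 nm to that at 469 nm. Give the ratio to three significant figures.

1.18

Airmass: sec 55.9° = 1.7837.
τ(634 nm) = 0.105 × (500/634)⁴ × 1.7837 = 0.105 × 0.3868 × 1.7837 = 0.0724.
τ(469 nm) = 0.105 × (500/469)⁴ × 1.7837 = 0.105 × 1.2918 × 1.7837 = 0.2419.
T(634)/T(469) = exp(τ_B − τ_A) = exp(0.1695) = 1.1847.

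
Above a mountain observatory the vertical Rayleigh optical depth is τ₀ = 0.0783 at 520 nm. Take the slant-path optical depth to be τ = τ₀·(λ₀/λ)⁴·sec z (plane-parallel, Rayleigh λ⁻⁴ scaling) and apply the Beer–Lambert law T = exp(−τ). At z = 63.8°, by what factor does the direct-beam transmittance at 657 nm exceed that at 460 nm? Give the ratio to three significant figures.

1.25

Airmass: sec 63.8° = 2.2650.
τ(657 nm) = 0.0783 × (520/657)⁴ × 2.2650 = 0.0783 × 0.3924 × 2.2650 = 0.0696.
τ(460 nm) = 0.0783 × (520/460)⁴ × 2.2650 = 0.0783 × 1.6330 × 2.2650 = 0.2896.
T(657)/T(460) = exp(τ_B − τ_A) = exp(0.2200) = 1.2461.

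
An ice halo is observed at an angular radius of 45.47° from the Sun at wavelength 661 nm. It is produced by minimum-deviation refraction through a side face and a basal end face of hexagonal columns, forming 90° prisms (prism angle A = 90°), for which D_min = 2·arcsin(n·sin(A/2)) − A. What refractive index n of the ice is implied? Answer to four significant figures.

1.309

Rearranging: n = sin((D_min + A)/2) / sin(A/2).
(D_min + A)/2 = (45.47° + 90°)/2 = 67.735°.
n = sin 67.735° / sin 45° = 0.9254 / 0.7071 = 1.3088.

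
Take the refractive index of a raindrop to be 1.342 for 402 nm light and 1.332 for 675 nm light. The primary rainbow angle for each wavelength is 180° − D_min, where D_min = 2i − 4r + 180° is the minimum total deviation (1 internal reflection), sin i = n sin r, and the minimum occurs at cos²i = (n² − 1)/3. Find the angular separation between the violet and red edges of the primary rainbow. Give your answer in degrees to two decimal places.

At 402 nm (n = 1.342): cos²i = 0.26699 → i = 58.888°, r = 39.641°, D_min = 139.213°, rainbow angle = 40.787°.
At 675 nm (n = 1.332): cos²i = 0.25807 → i = 59.469°, r = 40.290°, D_min = 137.776°, rainbow angle = 42.224°.
Angular width = |40.787° − 42.224°| = 1.437°.

1.44°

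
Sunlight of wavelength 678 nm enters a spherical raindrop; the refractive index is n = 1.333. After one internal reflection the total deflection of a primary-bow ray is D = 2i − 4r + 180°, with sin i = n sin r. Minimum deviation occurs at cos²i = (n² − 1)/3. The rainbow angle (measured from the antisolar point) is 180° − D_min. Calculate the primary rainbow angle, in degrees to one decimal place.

cos²i = (1.77689 − 1)/3 = 0.25896; i = arccos(0.50888) = 59.410°.
sin r = sin 59.410°/1.333 = 0.64579; r = 40.225°.
D_min = 2·59.410° − 4·40.225° + 180° = 137.922°.
Rainbow angle = 180° − D_min = 42.078°.

42.1°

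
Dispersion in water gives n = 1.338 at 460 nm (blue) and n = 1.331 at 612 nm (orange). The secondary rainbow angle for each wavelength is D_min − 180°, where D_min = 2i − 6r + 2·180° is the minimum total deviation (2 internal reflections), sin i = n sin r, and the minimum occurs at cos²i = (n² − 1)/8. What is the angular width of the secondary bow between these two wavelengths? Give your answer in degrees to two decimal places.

1.83°

At 460 nm (n = 1.338): cos²i = 0.09878 → i = 71.682°, r = 45.195°, D_min = 232.193°, rainbow angle = 52.193°.
At 612 nm (n = 1.331): cos²i = 0.09645 → i = 71.907°, r = 45.575°, D_min = 230.365°, rainbow angle = 50.365°.
Angular width = |52.193° − 50.365°| = 1.828°.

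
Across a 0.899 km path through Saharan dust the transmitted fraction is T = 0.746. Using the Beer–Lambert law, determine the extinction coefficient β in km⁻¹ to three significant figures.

Beer–Lambert: T = exp(−βL) ⇒ β = −ln(T)/L = −ln(0.746)/0.899 = 0.2930/0.899 = 0.326 km⁻¹.

0.326 km⁻¹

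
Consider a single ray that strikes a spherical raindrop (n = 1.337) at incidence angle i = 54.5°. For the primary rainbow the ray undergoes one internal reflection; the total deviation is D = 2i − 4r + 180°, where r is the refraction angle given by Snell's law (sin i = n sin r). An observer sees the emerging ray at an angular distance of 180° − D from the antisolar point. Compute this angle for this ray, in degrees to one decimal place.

41.0°

sin r = sin 54.5° / 1.337 = 0.8141/1.337 = 0.6089; r = 37.51°.
D = 2·54.5° − 4·37.51° + 180° = 109.00° − 150.04° + 180° = 138.96°.
Angle from antisolar point = 180° − D = 41.04°.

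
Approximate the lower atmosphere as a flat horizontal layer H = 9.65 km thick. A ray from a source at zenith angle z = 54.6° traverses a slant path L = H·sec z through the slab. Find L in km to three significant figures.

sec z = 1/cos 54.6° = 1.7263.
L = 9.65 × 1.7263 = 16.659 km.

16.7 km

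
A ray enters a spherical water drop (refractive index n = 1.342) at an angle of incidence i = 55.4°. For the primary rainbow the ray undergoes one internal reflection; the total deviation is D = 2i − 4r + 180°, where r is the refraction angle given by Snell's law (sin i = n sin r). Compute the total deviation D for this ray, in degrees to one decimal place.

139.5°

sin r = sin 55.4° / 1.342 = 0.8231/1.342 = 0.6134; r = 37.83°.
D = 2·55.4° − 4·37.83° + 180° = 110.80° − 151.33° + 180° = 139.47°.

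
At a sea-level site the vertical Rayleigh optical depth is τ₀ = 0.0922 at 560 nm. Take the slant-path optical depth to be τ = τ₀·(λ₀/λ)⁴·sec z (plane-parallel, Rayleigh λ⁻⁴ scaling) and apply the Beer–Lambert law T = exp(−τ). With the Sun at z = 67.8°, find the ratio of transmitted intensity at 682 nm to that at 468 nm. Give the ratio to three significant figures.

1.48

Airmass: sec 67.8° = 2.6466.
τ(682 nm) = 0.0922 × (560/682)⁴ × 2.6466 = 0.0922 × 0.4546 × 2.6466 = 0.1109.
τ(468 nm) = 0.0922 × (560/468)⁴ × 2.6466 = 0.0922 × 2.0501 × 2.6466 = 0.5003.
T(682)/T(468) = exp(τ_B − τ_A) = exp(0.3893) = 1.4760.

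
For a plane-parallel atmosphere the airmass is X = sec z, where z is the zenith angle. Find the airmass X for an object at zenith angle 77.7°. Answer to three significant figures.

4.69

X = sec z = 1/cos 77.7° = 1/0.2130 = 4.6942.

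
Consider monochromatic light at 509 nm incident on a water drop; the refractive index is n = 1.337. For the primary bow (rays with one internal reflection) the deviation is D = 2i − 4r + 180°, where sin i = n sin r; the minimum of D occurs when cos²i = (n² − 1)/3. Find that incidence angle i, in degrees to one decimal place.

cos²i = (1.337² − 1)/3 = (1.78757 − 1)/3 = 0.26252.
cos i = 0.51237, so i = 59.178°.

59.2°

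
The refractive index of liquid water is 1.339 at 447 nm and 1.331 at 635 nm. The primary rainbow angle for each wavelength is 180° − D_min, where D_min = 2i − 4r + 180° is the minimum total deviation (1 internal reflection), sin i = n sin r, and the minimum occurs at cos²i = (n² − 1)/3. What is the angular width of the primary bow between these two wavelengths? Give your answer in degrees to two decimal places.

At 447 nm (n = 1.339): cos²i = 0.26431 → i = 59.062°, r = 39.834°, D_min = 138.786°, rainbow angle = 41.214°.
At 635 nm (n = 1.331): cos²i = 0.25719 → i = 59.527°, r = 40.356°, D_min = 137.630°, rainbow angle = 42.370°.
Angular width = |41.214° − 42.370°| = 1.156°.

1.16°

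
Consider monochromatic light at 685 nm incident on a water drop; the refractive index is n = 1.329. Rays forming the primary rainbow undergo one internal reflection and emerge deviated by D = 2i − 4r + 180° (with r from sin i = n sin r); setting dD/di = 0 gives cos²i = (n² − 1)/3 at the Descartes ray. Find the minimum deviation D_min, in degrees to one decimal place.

137.3°

cos²i = (1.76624 − 1)/3 = 0.25541; i = arccos(0.50538) = 59.643°.
sin r = sin 59.643°/1.329 = 0.64928; r = 40.487°.
D_min = 2·59.643° − 4·40.487° + 180° = 137.337°.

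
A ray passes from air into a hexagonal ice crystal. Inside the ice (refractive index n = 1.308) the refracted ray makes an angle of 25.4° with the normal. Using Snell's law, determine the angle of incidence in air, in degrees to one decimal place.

Snell: sin θ_i = n · sin θ_r = 1.308 × sin 25.4° = 1.308 × 0.4289 = 0.5610.
θ_i = arcsin(0.5610) = 34.13°.

34.1°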